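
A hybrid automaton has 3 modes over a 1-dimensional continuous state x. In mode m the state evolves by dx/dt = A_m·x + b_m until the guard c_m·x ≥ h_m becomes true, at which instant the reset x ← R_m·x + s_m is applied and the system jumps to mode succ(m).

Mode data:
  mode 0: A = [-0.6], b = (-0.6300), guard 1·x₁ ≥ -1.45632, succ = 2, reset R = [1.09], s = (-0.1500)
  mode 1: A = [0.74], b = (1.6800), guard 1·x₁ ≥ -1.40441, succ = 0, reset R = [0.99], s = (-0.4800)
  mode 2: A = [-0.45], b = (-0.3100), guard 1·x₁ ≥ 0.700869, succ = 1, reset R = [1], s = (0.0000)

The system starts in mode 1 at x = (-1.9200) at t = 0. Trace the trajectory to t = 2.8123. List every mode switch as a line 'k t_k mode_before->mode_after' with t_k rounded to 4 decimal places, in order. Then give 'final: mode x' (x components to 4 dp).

1 1.2230 1->0
2 2.3940 0->2
final: 2 -1.5575

Mode 1: guard c·x = -1.4044 hit at Δt = 1.2230 (t = 1.2230), x⁻ = (-1.4044) → reset → x⁺ = (-1.8704), jump to mode 0
Mode 0: guard c·x = -1.4563 hit at Δt = 1.1710 (t = 2.3940), x⁻ = (-1.4563) → reset → x⁺ = (-1.7374), jump to mode 2
Mode 2: flow for 0.4183 to horizon, guard not reached → x = (-1.5575)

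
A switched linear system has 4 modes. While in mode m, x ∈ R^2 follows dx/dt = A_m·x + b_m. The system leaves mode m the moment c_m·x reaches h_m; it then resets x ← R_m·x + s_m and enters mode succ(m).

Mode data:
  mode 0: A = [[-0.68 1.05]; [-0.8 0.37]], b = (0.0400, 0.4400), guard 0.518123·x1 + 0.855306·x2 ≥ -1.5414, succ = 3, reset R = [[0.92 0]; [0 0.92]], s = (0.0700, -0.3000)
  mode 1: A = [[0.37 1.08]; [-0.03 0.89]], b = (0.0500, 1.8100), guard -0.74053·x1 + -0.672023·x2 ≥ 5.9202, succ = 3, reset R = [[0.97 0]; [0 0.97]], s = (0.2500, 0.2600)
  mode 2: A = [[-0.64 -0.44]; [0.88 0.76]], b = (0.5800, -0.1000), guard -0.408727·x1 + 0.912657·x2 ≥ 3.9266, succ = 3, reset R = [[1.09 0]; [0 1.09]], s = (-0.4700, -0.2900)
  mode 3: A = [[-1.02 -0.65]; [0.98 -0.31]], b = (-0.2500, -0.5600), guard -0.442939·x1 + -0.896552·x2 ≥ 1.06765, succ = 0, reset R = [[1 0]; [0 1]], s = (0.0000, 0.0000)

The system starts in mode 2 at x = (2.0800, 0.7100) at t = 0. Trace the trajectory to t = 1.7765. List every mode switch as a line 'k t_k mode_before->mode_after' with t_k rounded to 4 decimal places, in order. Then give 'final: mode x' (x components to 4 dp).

Mode 2: guard c·x = 3.9266 hit at Δt = 1.3017 (t = 1.3017), x⁻ = (0.3667, 4.4666) → reset → x⁺ = (-0.0703, 4.5786), jump to mode 3
Mode 3: flow for 0.4748 to horizon, guard not reached → x = (-1.1096, 3.4128)

1 1.3017 2->3
final: 3 -1.1096 3.4128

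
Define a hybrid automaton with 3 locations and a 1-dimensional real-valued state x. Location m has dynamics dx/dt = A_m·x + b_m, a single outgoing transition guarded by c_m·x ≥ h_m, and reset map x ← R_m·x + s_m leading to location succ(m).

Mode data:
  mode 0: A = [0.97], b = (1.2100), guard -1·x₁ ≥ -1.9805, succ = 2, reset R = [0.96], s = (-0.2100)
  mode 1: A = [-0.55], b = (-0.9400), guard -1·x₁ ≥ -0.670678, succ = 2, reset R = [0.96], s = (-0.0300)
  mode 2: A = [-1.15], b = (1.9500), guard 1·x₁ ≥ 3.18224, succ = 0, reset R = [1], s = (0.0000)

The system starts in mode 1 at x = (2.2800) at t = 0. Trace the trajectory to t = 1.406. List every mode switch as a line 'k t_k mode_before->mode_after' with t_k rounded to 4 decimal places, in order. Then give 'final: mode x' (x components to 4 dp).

1 0.9392 1->2
final: 2 1.0632

Mode 1: guard c·x = -0.6707 hit at Δt = 0.9392 (t = 0.9392), x⁻ = (0.6707) → reset → x⁺ = (0.6139), jump to mode 2
Mode 2: flow for 0.4668 to horizon, guard not reached → x = (1.0632)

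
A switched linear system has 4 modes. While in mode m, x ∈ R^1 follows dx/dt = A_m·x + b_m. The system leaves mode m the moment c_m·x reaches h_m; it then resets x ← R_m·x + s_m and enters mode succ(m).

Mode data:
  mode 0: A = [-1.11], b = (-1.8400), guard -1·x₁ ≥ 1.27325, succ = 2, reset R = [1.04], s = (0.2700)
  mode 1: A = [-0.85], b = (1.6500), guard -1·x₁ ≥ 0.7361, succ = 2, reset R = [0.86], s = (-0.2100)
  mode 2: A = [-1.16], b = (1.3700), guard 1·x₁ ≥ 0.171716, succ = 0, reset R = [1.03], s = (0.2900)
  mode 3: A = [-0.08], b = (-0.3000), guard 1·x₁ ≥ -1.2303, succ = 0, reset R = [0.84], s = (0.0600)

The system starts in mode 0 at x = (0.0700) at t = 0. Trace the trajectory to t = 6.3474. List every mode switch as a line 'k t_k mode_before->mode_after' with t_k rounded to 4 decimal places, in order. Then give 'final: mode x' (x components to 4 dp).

1 1.3539 0->2
2 2.0393 2->0
3 3.5795 0->2
4 4.2649 2->0
5 5.8050 0->2
final: 2 -0.0105

Mode 0: guard c·x = 1.2732 hit at Δt = 1.3539 (t = 1.3539), x⁻ = (-1.2732) → reset → x⁺ = (-1.0542), jump to mode 2
Mode 2: guard c·x = 0.1717 hit at Δt = 0.6854 (t = 2.0393), x⁻ = (0.1717) → reset → x⁺ = (0.4669), jump to mode 0
Mode 0: guard c·x = 1.2732 hit at Δt = 1.5402 (t = 3.5795), x⁻ = (-1.2732) → reset → x⁺ = (-1.0542), jump to mode 2
Mode 2: guard c·x = 0.1717 hit at Δt = 0.6854 (t = 4.2649), x⁻ = (0.1717) → reset → x⁺ = (0.4669), jump to mode 0
Mode 0: guard c·x = 1.2732 hit at Δt = 1.5402 (t = 5.8050), x⁻ = (-1.2732) → reset → x⁺ = (-1.0542), jump to mode 2
Mode 2: flow for 0.5424 to horizon, guard not reached → x = (-0.0105)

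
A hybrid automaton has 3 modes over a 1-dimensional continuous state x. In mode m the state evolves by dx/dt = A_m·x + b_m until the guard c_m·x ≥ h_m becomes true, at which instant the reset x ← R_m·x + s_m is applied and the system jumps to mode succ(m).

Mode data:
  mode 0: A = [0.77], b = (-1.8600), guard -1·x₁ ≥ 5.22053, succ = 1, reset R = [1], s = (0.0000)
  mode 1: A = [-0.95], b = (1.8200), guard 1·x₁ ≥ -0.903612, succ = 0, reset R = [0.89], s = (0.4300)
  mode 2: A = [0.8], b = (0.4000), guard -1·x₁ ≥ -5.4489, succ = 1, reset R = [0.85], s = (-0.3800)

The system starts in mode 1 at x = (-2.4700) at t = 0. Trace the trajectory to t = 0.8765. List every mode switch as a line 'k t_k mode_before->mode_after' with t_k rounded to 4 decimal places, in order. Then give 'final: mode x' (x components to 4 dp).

Mode 1: guard c·x = -0.9036 hit at Δt = 0.4651 (t = 0.4651), x⁻ = (-0.9036) → reset → x⁺ = (-0.3742), jump to mode 0
Mode 0: flow for 0.4114 to horizon, guard not reached → x = (-1.4140)

1 0.4651 1->0
final: 0 -1.4140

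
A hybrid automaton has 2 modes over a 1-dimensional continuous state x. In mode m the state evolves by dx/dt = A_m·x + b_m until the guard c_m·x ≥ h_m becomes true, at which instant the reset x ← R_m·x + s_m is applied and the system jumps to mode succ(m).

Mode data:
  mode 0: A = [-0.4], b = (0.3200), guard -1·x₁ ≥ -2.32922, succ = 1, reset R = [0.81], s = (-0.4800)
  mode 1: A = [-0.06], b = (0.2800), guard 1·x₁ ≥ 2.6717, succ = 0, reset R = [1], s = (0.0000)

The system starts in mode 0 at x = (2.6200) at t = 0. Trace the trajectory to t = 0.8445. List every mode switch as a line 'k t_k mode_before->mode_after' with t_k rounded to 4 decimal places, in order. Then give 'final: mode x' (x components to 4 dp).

1 0.4352 0->1
final: 1 1.4858

Mode 0: guard c·x = -2.3292 hit at Δt = 0.4352 (t = 0.4352), x⁻ = (2.3292) → reset → x⁺ = (1.4067), jump to mode 1
Mode 1: flow for 0.4093 to horizon, guard not reached → x = (1.4858)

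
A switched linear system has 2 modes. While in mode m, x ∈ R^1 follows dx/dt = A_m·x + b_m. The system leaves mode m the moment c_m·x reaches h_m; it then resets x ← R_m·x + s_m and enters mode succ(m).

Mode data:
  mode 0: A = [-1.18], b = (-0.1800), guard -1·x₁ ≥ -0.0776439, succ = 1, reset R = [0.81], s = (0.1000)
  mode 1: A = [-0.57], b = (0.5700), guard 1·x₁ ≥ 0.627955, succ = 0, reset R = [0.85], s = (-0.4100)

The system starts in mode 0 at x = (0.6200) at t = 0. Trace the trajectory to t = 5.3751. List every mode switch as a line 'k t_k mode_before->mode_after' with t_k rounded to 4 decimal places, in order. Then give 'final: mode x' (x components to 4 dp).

1 1.0261 0->1
2 2.4488 1->0
3 2.6036 0->1
4 4.0263 1->0
5 4.1810 0->1
final: 1 0.5762

Mode 0: guard c·x = -0.0776 hit at Δt = 1.0261 (t = 1.0261), x⁻ = (0.0776) → reset → x⁺ = (0.1629), jump to mode 1
Mode 1: guard c·x = 0.6280 hit at Δt = 1.4227 (t = 2.4488), x⁻ = (0.6280) → reset → x⁺ = (0.1238), jump to mode 0
Mode 0: guard c·x = -0.0776 hit at Δt = 0.1548 (t = 2.6036), x⁻ = (0.0776) → reset → x⁺ = (0.1629), jump to mode 1
Mode 1: guard c·x = 0.6280 hit at Δt = 1.4227 (t = 4.0263), x⁻ = (0.6280) → reset → x⁺ = (0.1238), jump to mode 0
Mode 0: guard c·x = -0.0776 hit at Δt = 0.1548 (t = 4.1810), x⁻ = (0.0776) → reset → x⁺ = (0.1629), jump to mode 1
Mode 1: flow for 1.1941 to horizon, guard not reached → x = (0.5762)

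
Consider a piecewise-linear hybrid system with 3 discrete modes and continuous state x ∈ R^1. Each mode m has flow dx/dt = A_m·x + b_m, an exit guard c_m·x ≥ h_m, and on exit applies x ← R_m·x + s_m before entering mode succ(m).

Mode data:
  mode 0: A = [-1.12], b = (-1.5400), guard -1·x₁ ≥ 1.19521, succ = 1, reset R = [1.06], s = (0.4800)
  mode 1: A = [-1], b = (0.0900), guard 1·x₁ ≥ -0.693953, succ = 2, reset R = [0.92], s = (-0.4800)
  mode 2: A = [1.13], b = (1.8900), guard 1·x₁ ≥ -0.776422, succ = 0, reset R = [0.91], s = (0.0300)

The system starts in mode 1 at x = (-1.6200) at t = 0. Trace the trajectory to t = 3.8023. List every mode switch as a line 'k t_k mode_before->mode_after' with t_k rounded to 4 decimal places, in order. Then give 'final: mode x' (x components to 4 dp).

Mode 1: guard c·x = -0.6940 hit at Δt = 0.7799 (t = 0.7799), x⁻ = (-0.6940) → reset → x⁺ = (-1.1184), jump to mode 2
Mode 2: guard c·x = -0.7764 hit at Δt = 0.4254 (t = 1.2053), x⁻ = (-0.7764) → reset → x⁺ = (-0.6765), jump to mode 0
Mode 0: guard c·x = 1.1952 hit at Δt = 1.2117 (t = 2.4170), x⁻ = (-1.1952) → reset → x⁺ = (-0.7869), jump to mode 1
Mode 1: guard c·x = -0.6940 hit at Δt = 0.1121 (t = 2.5291), x⁻ = (-0.6940) → reset → x⁺ = (-1.1184), jump to mode 2
Mode 2: guard c·x = -0.7764 hit at Δt = 0.4254 (t = 2.9545), x⁻ = (-0.7764) → reset → x⁺ = (-0.6765), jump to mode 0
Mode 0: flow for 0.8478 to horizon, guard not reached → x = (-1.1048)

1 0.7799 1->2
2 1.2053 2->0
3 2.4170 0->1
4 2.5291 1->2
5 2.9545 2->0
final: 0 -1.1048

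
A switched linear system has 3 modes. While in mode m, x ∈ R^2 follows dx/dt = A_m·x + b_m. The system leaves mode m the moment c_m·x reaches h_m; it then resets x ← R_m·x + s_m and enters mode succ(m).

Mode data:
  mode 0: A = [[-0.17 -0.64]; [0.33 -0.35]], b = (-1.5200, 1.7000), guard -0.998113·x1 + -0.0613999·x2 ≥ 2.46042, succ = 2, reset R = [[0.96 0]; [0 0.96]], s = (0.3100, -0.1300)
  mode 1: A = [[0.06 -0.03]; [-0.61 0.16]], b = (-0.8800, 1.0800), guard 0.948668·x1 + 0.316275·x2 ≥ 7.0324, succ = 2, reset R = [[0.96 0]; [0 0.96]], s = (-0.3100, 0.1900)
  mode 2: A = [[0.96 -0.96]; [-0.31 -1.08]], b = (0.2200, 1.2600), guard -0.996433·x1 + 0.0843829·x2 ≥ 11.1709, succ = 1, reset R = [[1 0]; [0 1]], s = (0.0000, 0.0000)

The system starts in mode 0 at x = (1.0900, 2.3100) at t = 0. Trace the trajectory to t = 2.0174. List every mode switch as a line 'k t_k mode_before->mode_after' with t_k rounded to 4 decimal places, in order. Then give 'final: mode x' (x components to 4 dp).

Mode 0: guard c·x = 2.4604 hit at Δt = 1.1907 (t = 1.1907), x⁻ = (-2.6421, 2.8780) → reset → x⁺ = (-2.2264, 2.6328), jump to mode 2
Mode 2: flow for 0.8267 to horizon, guard not reached → x = (-7.6864, 2.6148)

1 1.1907 0->2
final: 2 -7.6864 2.6148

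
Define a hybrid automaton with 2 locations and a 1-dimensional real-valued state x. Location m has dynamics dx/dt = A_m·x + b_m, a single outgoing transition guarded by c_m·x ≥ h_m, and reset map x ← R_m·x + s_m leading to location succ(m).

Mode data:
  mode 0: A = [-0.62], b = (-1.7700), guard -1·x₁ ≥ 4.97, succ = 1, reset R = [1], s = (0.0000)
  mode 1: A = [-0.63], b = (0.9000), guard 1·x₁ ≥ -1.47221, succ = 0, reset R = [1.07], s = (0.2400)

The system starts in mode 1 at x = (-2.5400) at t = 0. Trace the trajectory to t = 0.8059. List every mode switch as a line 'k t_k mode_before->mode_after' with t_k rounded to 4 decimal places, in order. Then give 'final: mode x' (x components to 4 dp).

Mode 1: guard c·x = -1.4722 hit at Δt = 0.4975 (t = 0.4975), x⁻ = (-1.4722) → reset → x⁺ = (-1.3353), jump to mode 0
Mode 0: flow for 0.3084 to horizon, guard not reached → x = (-1.5997)

1 0.4975 1->0
final: 0 -1.5997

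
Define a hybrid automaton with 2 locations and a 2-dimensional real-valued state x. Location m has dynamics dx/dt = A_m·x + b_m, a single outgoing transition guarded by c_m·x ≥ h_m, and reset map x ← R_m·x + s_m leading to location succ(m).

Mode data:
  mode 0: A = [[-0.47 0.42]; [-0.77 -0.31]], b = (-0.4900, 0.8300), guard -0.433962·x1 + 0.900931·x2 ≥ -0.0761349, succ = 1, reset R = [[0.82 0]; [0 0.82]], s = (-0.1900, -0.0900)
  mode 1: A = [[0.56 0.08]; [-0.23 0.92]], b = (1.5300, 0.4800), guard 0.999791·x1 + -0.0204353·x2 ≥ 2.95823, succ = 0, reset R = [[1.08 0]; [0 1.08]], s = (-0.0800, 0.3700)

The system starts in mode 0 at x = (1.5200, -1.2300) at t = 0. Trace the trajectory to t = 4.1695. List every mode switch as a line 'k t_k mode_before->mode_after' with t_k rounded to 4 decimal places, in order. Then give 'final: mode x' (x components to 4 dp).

1 1.5598 0->1
2 3.0950 1->0
final: 0 1.4274 -0.4024

Mode 0: guard c·x = -0.0761 hit at Δt = 1.5598 (t = 1.5598), x⁻ = (-0.1591, -0.1612) → reset → x⁺ = (-0.3205, -0.2222), jump to mode 1
Mode 1: guard c·x = 2.9582 hit at Δt = 1.5352 (t = 3.0950), x⁻ = (2.9619, 0.1476) → reset → x⁺ = (3.1188, 0.5294), jump to mode 0
Mode 0: flow for 1.0745 to horizon, guard not reached → x = (1.4274, -0.4024)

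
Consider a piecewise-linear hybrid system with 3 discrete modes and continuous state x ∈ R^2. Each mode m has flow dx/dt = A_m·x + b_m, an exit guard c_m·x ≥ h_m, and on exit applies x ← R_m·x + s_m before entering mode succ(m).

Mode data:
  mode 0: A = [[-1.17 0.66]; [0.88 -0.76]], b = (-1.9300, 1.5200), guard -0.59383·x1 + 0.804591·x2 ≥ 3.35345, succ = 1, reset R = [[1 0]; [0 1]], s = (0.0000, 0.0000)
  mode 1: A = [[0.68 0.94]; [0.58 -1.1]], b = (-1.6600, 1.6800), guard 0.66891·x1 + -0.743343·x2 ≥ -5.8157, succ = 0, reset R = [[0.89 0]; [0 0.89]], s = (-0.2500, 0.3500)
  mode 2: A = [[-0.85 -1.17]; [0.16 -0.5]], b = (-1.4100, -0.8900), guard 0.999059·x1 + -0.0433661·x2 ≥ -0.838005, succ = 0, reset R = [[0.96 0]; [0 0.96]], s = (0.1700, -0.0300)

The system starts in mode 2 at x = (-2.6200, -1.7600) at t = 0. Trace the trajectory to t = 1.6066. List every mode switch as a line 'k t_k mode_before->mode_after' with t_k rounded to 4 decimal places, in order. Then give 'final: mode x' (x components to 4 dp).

1 0.7661 2->0
final: 0 -1.7068 -0.8098

Mode 2: guard c·x = -0.8380 hit at Δt = 0.7661 (t = 0.7661), x⁻ = (-0.9227, -1.9332) → reset → x⁺ = (-0.7158, -1.8859), jump to mode 0
Mode 0: flow for 0.8405 to horizon, guard not reached → x = (-1.7068, -0.8098)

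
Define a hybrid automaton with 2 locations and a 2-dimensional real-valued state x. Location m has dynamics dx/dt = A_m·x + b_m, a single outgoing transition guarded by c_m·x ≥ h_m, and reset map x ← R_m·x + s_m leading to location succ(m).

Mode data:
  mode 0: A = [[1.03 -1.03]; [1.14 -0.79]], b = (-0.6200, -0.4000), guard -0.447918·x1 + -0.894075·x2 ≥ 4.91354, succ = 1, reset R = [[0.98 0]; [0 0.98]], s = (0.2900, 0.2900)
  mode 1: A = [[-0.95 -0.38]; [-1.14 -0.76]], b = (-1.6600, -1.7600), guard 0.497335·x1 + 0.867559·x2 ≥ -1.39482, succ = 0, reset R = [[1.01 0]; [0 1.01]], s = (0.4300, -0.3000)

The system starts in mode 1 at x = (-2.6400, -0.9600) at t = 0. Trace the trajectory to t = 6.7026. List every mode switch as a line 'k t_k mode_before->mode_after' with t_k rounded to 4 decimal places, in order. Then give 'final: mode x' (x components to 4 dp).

1 0.4407 1->0
2 1.7687 0->1
3 2.9703 1->0
4 4.7721 0->1
5 6.2439 1->0
final: 0 -1.6844 -1.4699

Mode 1: guard c·x = -1.3948 hit at Δt = 0.4407 (t = 0.4407), x⁻ = (-2.2551, -0.3150) → reset → x⁺ = (-1.8476, -0.6182), jump to mode 0
Mode 0: guard c·x = 4.9135 hit at Δt = 1.3280 (t = 1.7687), x⁻ = (-3.9477, -3.5179) → reset → x⁺ = (-3.5788, -3.1576), jump to mode 1
Mode 1: guard c·x = -1.3948 hit at Δt = 1.2016 (t = 2.9703), x⁻ = (-2.0024, -0.4599) → reset → x⁺ = (-1.5924, -0.7645), jump to mode 0
Mode 0: guard c·x = 4.9135 hit at Δt = 1.8017 (t = 4.7721), x⁻ = (-3.4581, -3.7632) → reset → x⁺ = (-3.0989, -3.3980), jump to mode 1
Mode 1: guard c·x = -1.3948 hit at Δt = 1.4719 (t = 6.2439), x⁻ = (-1.6835, -0.6427) → reset → x⁺ = (-1.2704, -0.9491), jump to mode 0
Mode 0: flow for 0.4587 to horizon, guard not reached → x = (-1.6844, -1.4699)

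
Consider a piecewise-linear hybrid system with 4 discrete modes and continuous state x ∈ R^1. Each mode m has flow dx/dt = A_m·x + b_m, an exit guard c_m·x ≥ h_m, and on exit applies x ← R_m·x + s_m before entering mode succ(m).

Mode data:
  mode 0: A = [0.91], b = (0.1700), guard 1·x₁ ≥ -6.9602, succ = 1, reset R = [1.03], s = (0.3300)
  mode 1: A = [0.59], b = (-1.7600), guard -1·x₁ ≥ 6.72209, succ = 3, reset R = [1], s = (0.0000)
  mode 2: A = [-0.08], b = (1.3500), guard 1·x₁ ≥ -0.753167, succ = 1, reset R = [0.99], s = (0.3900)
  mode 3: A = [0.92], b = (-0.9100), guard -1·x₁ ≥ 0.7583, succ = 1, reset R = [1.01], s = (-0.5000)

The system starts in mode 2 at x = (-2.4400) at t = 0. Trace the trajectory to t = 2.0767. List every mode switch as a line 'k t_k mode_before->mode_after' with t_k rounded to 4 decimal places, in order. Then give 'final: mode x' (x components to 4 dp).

Mode 2: guard c·x = -0.7532 hit at Δt = 1.1423 (t = 1.1423), x⁻ = (-0.7532) → reset → x⁺ = (-0.3556), jump to mode 1
Mode 1: flow for 0.9344 to horizon, guard not reached → x = (-2.8112)

1 1.1423 2->1
final: 1 -2.8112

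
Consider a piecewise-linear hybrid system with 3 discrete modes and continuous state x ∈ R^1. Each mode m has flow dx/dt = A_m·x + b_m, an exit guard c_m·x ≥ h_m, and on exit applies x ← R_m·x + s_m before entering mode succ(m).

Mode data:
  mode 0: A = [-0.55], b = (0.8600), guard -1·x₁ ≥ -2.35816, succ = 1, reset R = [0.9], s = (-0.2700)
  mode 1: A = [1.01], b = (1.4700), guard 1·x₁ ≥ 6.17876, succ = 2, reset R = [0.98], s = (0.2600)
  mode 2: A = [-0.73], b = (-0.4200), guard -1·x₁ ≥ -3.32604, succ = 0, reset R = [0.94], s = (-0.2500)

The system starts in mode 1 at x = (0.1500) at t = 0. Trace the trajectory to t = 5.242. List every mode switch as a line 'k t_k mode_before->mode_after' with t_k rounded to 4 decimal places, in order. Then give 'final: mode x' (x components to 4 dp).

1 1.5438 1->2
2 2.3230 2->0
3 3.2361 0->1
4 4.0642 1->2
5 4.8434 2->0
final: 0 2.6180

Mode 1: guard c·x = 6.1788 hit at Δt = 1.5438 (t = 1.5438), x⁻ = (6.1788) → reset → x⁺ = (6.3152), jump to mode 2
Mode 2: guard c·x = -3.3260 hit at Δt = 0.7792 (t = 2.3230), x⁻ = (3.3260) → reset → x⁺ = (2.8765), jump to mode 0
Mode 0: guard c·x = -2.3582 hit at Δt = 0.9131 (t = 3.2361), x⁻ = (2.3582) → reset → x⁺ = (1.8523), jump to mode 1
Mode 1: guard c·x = 6.1788 hit at Δt = 0.8281 (t = 4.0642), x⁻ = (6.1788) → reset → x⁺ = (6.3152), jump to mode 2
Mode 2: guard c·x = -3.3260 hit at Δt = 0.7792 (t = 4.8434), x⁻ = (3.3260) → reset → x⁺ = (2.8765), jump to mode 0
Mode 0: flow for 0.3986 to horizon, guard not reached → x = (2.6180)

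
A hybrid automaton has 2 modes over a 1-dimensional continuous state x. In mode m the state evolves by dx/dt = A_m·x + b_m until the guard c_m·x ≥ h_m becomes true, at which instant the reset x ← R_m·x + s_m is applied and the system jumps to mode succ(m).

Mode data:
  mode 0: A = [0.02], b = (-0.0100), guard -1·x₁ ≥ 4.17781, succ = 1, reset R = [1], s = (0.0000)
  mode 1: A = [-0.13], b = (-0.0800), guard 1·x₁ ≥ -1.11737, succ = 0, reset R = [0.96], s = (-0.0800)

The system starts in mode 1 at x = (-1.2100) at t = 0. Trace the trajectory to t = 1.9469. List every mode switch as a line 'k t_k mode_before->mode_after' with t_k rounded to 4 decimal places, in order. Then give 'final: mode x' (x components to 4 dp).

1 1.3026 1->0
final: 0 -1.1741

Mode 1: guard c·x = -1.1174 hit at Δt = 1.3026 (t = 1.3026), x⁻ = (-1.1174) → reset → x⁺ = (-1.1527), jump to mode 0
Mode 0: flow for 0.6443 to horizon, guard not reached → x = (-1.1741)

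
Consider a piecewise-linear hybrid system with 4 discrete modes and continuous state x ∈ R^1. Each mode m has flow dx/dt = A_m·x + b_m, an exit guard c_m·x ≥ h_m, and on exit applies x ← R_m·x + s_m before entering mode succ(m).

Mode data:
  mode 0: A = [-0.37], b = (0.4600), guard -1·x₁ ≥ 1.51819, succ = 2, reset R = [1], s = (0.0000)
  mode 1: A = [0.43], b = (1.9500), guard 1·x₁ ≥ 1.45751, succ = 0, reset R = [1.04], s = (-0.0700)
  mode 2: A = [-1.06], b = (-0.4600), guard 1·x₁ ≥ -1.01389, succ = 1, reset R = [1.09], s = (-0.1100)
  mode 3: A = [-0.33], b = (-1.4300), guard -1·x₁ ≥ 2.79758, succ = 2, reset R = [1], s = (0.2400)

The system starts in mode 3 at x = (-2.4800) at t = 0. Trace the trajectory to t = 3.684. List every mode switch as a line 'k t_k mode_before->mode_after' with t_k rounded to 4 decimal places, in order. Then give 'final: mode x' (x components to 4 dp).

1 0.5696 3->2
2 1.7941 2->1
3 3.1676 1->0
final: 0 1.4106

Mode 3: guard c·x = 2.7976 hit at Δt = 0.5696 (t = 0.5696), x⁻ = (-2.7976) → reset → x⁺ = (-2.5576), jump to mode 2
Mode 2: guard c·x = -1.0139 hit at Δt = 1.2245 (t = 1.7941), x⁻ = (-1.0139) → reset → x⁺ = (-1.2151), jump to mode 1
Mode 1: guard c·x = 1.4575 hit at Δt = 1.3735 (t = 3.1676), x⁻ = (1.4575) → reset → x⁺ = (1.4458), jump to mode 0
Mode 0: flow for 0.5164 to horizon, guard not reached → x = (1.4106)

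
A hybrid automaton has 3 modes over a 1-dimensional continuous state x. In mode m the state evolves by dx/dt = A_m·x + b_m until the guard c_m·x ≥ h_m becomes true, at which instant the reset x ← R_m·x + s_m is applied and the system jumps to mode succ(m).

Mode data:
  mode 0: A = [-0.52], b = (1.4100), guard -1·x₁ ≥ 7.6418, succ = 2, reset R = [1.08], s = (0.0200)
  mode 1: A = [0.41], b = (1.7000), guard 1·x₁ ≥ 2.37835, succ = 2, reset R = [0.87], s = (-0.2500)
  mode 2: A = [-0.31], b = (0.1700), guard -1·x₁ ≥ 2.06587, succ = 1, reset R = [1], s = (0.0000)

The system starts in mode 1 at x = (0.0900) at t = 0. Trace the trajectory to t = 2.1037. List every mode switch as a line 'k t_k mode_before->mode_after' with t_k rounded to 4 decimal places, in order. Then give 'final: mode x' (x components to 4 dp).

Mode 1: guard c·x = 2.3784 hit at Δt = 1.0534 (t = 1.0534), x⁻ = (2.3784) → reset → x⁺ = (1.8192), jump to mode 2
Mode 2: flow for 1.0503 to horizon, guard not reached → x = (1.4660)

1 1.0534 1->2
final: 2 1.4660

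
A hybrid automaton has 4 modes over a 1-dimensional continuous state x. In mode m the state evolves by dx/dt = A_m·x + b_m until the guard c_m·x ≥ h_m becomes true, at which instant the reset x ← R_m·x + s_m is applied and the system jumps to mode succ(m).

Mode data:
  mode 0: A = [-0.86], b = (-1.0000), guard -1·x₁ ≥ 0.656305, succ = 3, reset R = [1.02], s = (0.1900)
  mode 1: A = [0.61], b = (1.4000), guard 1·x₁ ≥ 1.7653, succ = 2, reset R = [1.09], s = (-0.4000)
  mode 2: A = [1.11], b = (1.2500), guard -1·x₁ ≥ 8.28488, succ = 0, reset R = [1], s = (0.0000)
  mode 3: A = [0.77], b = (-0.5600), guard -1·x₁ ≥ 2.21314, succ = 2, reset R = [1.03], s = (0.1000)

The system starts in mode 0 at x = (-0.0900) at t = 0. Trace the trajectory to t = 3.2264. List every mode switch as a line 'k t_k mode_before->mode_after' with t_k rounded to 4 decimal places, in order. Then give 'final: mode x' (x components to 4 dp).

Mode 0: guard c·x = 0.6563 hit at Δt = 0.8727 (t = 0.8727), x⁻ = (-0.6563) → reset → x⁺ = (-0.4794), jump to mode 3
Mode 3: guard c·x = 2.2131 hit at Δt = 1.1567 (t = 2.0294), x⁻ = (-2.2131) → reset → x⁺ = (-2.1795), jump to mode 2
Mode 2: flow for 1.1970 to horizon, guard not reached → x = (-5.1038)

1 0.8727 0->3
2 2.0294 3->2
final: 2 -5.1038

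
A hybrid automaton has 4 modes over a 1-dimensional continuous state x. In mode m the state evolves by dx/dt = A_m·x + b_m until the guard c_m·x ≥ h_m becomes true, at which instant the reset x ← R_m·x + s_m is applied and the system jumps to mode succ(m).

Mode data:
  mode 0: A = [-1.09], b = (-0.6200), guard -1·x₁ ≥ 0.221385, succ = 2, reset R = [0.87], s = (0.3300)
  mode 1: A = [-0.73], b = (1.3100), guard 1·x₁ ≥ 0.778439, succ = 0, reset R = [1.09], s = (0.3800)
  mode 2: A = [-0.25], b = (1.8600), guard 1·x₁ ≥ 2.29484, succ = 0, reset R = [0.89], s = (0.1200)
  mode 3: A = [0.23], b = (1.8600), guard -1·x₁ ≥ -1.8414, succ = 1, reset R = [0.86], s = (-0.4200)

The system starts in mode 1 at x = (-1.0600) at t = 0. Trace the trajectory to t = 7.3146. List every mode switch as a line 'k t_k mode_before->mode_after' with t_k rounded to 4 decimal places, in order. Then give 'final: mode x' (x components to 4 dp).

Mode 1: guard c·x = 0.7784 hit at Δt = 1.4150 (t = 1.4150), x⁻ = (0.7784) → reset → x⁺ = (1.2285), jump to mode 0
Mode 0: guard c·x = 0.2214 hit at Δt = 1.5078 (t = 2.9228), x⁻ = (-0.2214) → reset → x⁺ = (0.1374), jump to mode 2
Mode 2: guard c·x = 2.2948 hit at Δt = 1.4007 (t = 4.3235), x⁻ = (2.2948) → reset → x⁺ = (2.1624), jump to mode 0
Mode 0: guard c·x = 0.2214 hit at Δt = 1.8917 (t = 6.2152), x⁻ = (-0.2214) → reset → x⁺ = (0.1374), jump to mode 2
Mode 2: flow for 1.0994 to horizon, guard not reached → x = (1.8923)

1 1.4150 1->0
2 2.9228 0->2
3 4.3235 2->0
4 6.2152 0->2
final: 2 1.8923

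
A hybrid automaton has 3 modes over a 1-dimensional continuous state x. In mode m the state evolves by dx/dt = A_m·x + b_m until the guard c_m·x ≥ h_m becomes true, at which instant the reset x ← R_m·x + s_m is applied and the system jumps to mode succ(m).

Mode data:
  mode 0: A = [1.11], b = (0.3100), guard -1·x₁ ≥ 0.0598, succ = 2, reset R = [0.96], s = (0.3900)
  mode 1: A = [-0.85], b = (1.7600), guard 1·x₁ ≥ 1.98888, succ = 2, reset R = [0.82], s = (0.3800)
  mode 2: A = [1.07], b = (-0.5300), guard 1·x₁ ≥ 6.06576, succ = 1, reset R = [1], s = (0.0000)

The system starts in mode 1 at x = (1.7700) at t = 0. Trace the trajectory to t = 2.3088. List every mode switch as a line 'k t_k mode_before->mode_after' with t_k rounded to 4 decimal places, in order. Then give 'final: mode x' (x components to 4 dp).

Mode 1: guard c·x = 1.9889 hit at Δt = 1.5325 (t = 1.5325), x⁻ = (1.9889) → reset → x⁺ = (2.0109), jump to mode 2
Mode 2: flow for 0.7763 to horizon, guard not reached → x = (3.9734)

1 1.5325 1->2
final: 2 3.9734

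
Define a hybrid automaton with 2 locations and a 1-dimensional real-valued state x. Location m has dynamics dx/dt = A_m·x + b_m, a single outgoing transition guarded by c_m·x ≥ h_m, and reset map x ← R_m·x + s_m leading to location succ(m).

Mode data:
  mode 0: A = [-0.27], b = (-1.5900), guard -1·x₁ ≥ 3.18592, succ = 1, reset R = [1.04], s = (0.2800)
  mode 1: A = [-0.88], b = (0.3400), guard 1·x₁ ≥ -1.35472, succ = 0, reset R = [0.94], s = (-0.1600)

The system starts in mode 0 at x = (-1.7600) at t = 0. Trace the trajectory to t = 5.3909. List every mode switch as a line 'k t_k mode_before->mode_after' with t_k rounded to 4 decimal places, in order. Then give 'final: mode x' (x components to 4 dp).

1 1.5691 0->1
2 2.3362 1->0
3 4.1872 0->1
4 4.9543 1->0
final: 0 -1.9288

Mode 0: guard c·x = 3.1859 hit at Δt = 1.5691 (t = 1.5691), x⁻ = (-3.1859) → reset → x⁺ = (-3.0334), jump to mode 1
Mode 1: guard c·x = -1.3547 hit at Δt = 0.7671 (t = 2.3362), x⁻ = (-1.3547) → reset → x⁺ = (-1.4334), jump to mode 0
Mode 0: guard c·x = 3.1859 hit at Δt = 1.8510 (t = 4.1872), x⁻ = (-3.1859) → reset → x⁺ = (-3.0334), jump to mode 1
Mode 1: guard c·x = -1.3547 hit at Δt = 0.7671 (t = 4.9543), x⁻ = (-1.3547) → reset → x⁺ = (-1.4334), jump to mode 0
Mode 0: flow for 0.4366 to horizon, guard not reached → x = (-1.9288)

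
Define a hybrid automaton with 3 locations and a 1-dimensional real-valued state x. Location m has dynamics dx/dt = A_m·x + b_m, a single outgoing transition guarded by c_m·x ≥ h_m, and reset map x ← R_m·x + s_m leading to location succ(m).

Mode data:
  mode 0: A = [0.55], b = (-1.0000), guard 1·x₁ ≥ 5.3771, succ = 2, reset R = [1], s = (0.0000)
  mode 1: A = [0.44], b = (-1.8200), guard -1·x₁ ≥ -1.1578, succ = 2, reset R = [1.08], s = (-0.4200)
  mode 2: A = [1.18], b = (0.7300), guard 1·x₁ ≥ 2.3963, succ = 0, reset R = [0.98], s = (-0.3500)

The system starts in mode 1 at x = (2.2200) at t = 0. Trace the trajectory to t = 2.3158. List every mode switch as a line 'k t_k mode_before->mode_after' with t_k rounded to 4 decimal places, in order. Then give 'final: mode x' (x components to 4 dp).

Mode 1: guard c·x = -1.1578 hit at Δt = 1.0023 (t = 1.0023), x⁻ = (1.1578) → reset → x⁺ = (0.8304), jump to mode 2
Mode 2: guard c·x = 2.3963 hit at Δt = 0.6209 (t = 1.6232), x⁻ = (2.3963) → reset → x⁺ = (1.9984), jump to mode 0
Mode 0: flow for 0.6926 to horizon, guard not reached → x = (2.0819)

1 1.0023 1->2
2 1.6232 2->0
final: 0 2.0819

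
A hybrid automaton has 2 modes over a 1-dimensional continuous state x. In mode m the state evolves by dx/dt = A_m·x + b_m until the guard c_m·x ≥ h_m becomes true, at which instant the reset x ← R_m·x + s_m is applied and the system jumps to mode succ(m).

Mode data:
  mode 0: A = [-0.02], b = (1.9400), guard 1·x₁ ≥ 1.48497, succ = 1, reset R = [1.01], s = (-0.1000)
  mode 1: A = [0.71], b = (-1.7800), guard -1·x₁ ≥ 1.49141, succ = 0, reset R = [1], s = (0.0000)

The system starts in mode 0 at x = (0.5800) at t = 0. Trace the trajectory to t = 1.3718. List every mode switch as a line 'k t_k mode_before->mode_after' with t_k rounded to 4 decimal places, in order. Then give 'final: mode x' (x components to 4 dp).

1 0.4715 0->1
final: 1 0.4089

Mode 0: guard c·x = 1.4850 hit at Δt = 0.4715 (t = 0.4715), x⁻ = (1.4850) → reset → x⁺ = (1.3998), jump to mode 1
Mode 1: flow for 0.9003 to horizon, guard not reached → x = (0.4089)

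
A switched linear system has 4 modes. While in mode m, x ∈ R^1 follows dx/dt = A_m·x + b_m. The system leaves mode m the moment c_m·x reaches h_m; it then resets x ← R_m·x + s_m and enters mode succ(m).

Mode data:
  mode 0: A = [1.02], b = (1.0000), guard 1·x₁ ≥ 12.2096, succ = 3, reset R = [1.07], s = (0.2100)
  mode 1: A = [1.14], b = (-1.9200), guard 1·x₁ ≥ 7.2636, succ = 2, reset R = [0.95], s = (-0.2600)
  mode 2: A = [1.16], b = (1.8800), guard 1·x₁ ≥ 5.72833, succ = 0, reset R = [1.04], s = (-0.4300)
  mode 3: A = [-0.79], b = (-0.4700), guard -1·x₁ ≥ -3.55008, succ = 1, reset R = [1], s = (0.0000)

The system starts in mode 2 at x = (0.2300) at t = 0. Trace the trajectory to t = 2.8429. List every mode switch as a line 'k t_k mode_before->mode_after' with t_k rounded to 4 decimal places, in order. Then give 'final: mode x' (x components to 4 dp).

Mode 2: guard c·x = 5.7283 hit at Δt = 1.1888 (t = 1.1888), x⁻ = (5.7283) → reset → x⁺ = (5.5275), jump to mode 0
Mode 0: guard c·x = 12.2096 hit at Δt = 0.6926 (t = 1.8814), x⁻ = (12.2096) → reset → x⁺ = (13.2743), jump to mode 3
Mode 3: flow for 0.9615 to horizon, guard not reached → x = (5.8939)

1 1.1888 2->0
2 1.8814 0->3
final: 3 5.8939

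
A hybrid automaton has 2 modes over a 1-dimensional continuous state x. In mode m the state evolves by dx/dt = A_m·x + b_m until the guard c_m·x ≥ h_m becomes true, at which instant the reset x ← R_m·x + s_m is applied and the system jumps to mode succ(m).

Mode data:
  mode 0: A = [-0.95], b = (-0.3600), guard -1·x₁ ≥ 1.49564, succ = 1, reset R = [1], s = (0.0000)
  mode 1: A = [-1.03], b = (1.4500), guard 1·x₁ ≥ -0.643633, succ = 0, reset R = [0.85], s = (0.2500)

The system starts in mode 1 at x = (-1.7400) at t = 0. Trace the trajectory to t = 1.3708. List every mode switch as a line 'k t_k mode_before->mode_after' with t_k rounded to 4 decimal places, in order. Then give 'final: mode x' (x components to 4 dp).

1 0.4157 1->0
final: 0 -0.3459

Mode 1: guard c·x = -0.6436 hit at Δt = 0.4157 (t = 0.4157), x⁻ = (-0.6436) → reset → x⁺ = (-0.2971), jump to mode 0
Mode 0: flow for 0.9551 to horizon, guard not reached → x = (-0.3459)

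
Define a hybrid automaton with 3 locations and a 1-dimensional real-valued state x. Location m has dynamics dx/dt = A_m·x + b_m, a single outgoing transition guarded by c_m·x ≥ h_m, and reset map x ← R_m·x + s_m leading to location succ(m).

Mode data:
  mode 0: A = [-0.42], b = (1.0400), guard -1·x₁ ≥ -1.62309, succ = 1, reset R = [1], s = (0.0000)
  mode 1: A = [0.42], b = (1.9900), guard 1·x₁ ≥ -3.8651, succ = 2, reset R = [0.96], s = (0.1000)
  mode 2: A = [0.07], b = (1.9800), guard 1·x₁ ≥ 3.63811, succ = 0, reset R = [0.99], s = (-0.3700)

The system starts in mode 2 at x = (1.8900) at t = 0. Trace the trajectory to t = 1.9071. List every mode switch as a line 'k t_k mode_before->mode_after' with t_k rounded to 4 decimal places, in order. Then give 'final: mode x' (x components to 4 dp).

1 0.8045 2->0
final: 0 2.9517

Mode 2: guard c·x = 3.6381 hit at Δt = 0.8045 (t = 0.8045), x⁻ = (3.6381) → reset → x⁺ = (3.2317), jump to mode 0
Mode 0: flow for 1.1026 to horizon, guard not reached → x = (2.9517)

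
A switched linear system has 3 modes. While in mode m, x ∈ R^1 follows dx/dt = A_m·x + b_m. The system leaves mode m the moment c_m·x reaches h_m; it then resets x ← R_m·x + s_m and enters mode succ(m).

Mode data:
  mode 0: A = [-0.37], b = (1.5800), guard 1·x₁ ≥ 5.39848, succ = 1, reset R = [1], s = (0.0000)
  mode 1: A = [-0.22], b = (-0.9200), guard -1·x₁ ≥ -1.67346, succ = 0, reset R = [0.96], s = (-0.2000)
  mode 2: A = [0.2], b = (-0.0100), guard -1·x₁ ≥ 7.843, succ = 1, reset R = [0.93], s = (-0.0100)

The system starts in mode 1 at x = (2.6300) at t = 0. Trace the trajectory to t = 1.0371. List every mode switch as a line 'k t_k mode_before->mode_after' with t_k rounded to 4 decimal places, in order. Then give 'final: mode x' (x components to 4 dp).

Mode 1: guard c·x = -1.6735 hit at Δt = 0.6878 (t = 0.6878), x⁻ = (1.6735) → reset → x⁺ = (1.4065), jump to mode 0
Mode 0: flow for 0.3493 to horizon, guard not reached → x = (1.7537)

1 0.6878 1->0
final: 0 1.7537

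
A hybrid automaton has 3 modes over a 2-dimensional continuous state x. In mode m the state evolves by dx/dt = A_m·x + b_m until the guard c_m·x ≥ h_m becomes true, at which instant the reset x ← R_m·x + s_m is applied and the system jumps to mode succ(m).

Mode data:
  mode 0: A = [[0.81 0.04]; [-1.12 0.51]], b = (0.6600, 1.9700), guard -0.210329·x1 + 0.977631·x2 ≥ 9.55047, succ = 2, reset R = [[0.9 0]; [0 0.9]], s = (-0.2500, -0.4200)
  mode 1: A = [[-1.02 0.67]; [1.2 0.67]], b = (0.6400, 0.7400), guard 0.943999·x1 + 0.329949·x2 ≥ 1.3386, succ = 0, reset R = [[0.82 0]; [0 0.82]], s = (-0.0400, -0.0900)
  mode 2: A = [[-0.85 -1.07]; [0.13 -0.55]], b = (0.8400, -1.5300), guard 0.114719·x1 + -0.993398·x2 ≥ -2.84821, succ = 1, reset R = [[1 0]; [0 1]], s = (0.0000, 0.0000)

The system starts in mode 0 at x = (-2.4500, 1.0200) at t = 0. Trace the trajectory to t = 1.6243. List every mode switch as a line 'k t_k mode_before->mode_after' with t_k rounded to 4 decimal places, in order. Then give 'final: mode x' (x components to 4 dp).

Mode 0: guard c·x = 9.5505 hit at Δt = 0.9951 (t = 0.9951), x⁻ = (-4.2353, 8.8578) → reset → x⁺ = (-4.0617, 7.5520), jump to mode 2
Mode 2: flow for 0.6292 to horizon, guard not reached → x = (-4.9097, 4.2018)

1 0.9951 0->2
final: 2 -4.9097 4.2018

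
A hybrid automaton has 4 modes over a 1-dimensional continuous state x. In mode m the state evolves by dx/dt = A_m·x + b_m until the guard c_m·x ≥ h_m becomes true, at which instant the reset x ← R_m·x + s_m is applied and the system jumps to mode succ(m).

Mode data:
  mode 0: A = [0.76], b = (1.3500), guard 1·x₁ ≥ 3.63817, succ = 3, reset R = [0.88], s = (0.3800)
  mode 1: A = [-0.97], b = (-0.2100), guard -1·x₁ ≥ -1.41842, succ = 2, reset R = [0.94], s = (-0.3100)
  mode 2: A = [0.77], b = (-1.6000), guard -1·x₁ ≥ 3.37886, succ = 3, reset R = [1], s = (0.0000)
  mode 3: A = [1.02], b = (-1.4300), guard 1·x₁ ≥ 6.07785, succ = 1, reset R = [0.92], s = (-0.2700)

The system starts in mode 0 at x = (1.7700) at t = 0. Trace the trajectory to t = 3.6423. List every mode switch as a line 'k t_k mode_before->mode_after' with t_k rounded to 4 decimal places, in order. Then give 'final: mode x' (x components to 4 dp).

1 0.5568 0->3
2 1.3051 3->1
3 2.5629 1->2
final: 2 -0.3434

Mode 0: guard c·x = 3.6382 hit at Δt = 0.5568 (t = 0.5568), x⁻ = (3.6382) → reset → x⁺ = (3.5816), jump to mode 3
Mode 3: guard c·x = 6.0778 hit at Δt = 0.7483 (t = 1.3051), x⁻ = (6.0778) → reset → x⁺ = (5.3216), jump to mode 1
Mode 1: guard c·x = -1.4184 hit at Δt = 1.2578 (t = 2.5629), x⁻ = (1.4184) → reset → x⁺ = (1.0233), jump to mode 2
Mode 2: flow for 1.0794 to horizon, guard not reached → x = (-0.3434)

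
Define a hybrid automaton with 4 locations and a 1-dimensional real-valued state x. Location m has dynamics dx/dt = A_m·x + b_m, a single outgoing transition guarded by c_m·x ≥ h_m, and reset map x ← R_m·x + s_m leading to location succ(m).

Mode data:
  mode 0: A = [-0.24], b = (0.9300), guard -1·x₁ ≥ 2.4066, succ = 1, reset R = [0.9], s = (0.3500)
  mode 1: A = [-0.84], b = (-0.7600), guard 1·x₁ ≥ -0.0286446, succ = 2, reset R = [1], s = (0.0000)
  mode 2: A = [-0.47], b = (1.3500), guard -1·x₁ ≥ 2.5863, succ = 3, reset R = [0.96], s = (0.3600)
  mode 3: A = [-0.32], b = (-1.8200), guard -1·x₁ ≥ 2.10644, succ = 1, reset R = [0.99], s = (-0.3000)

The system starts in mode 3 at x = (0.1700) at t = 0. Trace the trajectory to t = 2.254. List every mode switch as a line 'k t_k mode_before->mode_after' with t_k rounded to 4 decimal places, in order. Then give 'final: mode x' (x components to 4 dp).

Mode 3: guard c·x = 2.1064 hit at Δt = 1.5377 (t = 1.5377), x⁻ = (-2.1064) → reset → x⁺ = (-2.3854), jump to mode 1
Mode 1: flow for 0.7163 to horizon, guard not reached → x = (-1.7160)

1 1.5377 3->1
final: 1 -1.7160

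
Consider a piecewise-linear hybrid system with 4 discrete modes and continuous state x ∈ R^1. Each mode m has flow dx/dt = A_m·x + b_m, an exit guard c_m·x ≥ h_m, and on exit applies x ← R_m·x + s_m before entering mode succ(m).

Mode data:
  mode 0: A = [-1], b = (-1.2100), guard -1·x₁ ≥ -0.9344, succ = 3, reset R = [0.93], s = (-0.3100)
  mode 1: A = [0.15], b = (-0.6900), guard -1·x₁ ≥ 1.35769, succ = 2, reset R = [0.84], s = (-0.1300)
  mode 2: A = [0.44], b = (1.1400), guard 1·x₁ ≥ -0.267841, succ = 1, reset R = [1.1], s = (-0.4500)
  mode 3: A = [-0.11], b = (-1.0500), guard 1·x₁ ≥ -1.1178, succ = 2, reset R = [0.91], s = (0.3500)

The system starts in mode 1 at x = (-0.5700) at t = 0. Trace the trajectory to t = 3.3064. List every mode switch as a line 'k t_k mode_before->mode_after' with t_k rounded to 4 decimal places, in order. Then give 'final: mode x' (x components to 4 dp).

1 0.9454 1->2
2 2.2293 2->1
3 2.9532 1->2
final: 2 -1.0485

Mode 1: guard c·x = 1.3577 hit at Δt = 0.9454 (t = 0.9454), x⁻ = (-1.3577) → reset → x⁺ = (-1.2705), jump to mode 2
Mode 2: guard c·x = -0.2678 hit at Δt = 1.2839 (t = 2.2293), x⁻ = (-0.2678) → reset → x⁺ = (-0.7446), jump to mode 1
Mode 1: guard c·x = 1.3577 hit at Δt = 0.7239 (t = 2.9532), x⁻ = (-1.3577) → reset → x⁺ = (-1.2705), jump to mode 2
Mode 2: flow for 0.3532 to horizon, guard not reached → x = (-1.0485)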